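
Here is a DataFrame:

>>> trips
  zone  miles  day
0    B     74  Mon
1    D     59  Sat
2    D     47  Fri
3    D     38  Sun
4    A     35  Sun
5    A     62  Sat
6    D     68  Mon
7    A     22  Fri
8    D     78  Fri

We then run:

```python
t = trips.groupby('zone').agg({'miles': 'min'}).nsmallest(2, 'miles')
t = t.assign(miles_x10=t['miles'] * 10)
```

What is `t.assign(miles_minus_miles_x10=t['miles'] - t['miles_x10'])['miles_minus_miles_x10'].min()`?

-342

group by zone, min of miles:
      miles
zone       
A        22
B        74
D        38
take 2 rows with smallest miles:
      miles
zone       
A        22
D        38
add column miles_x10 = t['miles'] * 10:
      miles  miles_x10
zone                  
A        22        220
D        38        380
add column miles_minus_miles_x10 = t['miles'] - t['miles_x10']:
      miles  miles_x10  miles_minus_miles_x10
zone                                         
A        22        220                   -198
D        38        380                   -342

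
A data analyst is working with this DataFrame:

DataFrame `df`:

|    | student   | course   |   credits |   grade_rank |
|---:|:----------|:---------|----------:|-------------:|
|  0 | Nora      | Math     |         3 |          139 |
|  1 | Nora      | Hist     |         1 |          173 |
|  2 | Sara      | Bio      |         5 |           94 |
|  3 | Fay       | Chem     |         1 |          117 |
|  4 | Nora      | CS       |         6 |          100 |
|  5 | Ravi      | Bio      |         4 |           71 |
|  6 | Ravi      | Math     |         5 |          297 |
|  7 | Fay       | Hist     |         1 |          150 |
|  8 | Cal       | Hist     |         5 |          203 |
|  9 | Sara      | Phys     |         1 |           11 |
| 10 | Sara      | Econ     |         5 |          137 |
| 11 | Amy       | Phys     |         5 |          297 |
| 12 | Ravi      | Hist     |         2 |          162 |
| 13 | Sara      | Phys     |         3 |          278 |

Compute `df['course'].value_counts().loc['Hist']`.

value_counts of course:
course
Hist    4
Phys    3
Math    2
Bio     2
Chem    1
CS      1
Econ    1
Name: count, dtype: int64

4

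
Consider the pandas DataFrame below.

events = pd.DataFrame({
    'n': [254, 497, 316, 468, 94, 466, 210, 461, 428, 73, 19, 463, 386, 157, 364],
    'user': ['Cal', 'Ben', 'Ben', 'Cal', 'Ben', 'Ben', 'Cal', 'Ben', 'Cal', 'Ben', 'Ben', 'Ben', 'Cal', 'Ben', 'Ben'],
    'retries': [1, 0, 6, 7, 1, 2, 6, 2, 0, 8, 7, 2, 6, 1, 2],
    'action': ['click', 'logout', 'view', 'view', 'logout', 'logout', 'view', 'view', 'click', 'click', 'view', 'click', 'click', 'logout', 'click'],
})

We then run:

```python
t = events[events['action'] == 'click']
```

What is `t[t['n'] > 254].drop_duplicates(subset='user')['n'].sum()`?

891

filter rows where action == 'click':
      n user  retries action
0   254  Cal        1  click
8   428  Cal        0  click
9    73  Ben        8  click
11  463  Ben        2  click
12  386  Cal        6  click
14  364  Ben        2  click
filter rows where n > 254:
      n user  retries action
8   428  Cal        0  click
11  463  Ben        2  click
12  386  Cal        6  click
14  364  Ben        2  click
drop duplicate user (keep=first):
      n user  retries action
8   428  Cal        0  click
11  463  Ben        2  click
Taking the sum of column 'n' gives 891.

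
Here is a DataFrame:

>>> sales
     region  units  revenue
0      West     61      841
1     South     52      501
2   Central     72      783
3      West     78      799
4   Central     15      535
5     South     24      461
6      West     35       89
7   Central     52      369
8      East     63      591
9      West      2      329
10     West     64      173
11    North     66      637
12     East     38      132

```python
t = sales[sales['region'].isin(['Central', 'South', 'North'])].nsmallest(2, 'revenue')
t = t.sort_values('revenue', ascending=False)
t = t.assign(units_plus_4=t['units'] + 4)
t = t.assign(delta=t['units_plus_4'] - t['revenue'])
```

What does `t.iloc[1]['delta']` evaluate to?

-313

filter rows where region in ['Central', 'South', 'North']:
     region  units  revenue
1     South     52      501
2   Central     72      783
4   Central     15      535
5     South     24      461
7   Central     52      369
11    North     66      637
take 2 rows with smallest revenue:
    region  units  revenue
7  Central     52      369
5    South     24      461
sort by revenue descending:
    region  units  revenue
5    South     24      461
7  Central     52      369
add column units_plus_4 = t['units'] + 4:
    region  units  revenue  units_plus_4
5    South     24      461            28
7  Central     52      369            56
add column delta = t['units_plus_4'] - t['revenue']:
    region  units  revenue  units_plus_4  delta
5    South     24      461            28   -433
7  Central     52      369            56   -313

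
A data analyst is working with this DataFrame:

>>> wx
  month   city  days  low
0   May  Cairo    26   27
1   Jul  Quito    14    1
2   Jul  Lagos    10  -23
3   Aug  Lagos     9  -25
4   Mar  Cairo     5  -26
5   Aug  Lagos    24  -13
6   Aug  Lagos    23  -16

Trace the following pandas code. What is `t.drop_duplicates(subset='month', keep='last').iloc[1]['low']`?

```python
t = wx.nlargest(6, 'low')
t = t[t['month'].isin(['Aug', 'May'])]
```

-25

take 6 rows with largest low:
  month   city  days  low
0   May  Cairo    26   27
1   Jul  Quito    14    1
5   Aug  Lagos    24  -13
6   Aug  Lagos    23  -16
2   Jul  Lagos    10  -23
3   Aug  Lagos     9  -25
filter rows where month in ['Aug', 'May']:
  month   city  days  low
0   May  Cairo    26   27
5   Aug  Lagos    24  -13
6   Aug  Lagos    23  -16
3   Aug  Lagos     9  -25
drop duplicate month (keep=last):
  month   city  days  low
0   May  Cairo    26   27
3   Aug  Lagos     9  -25
Hence -25.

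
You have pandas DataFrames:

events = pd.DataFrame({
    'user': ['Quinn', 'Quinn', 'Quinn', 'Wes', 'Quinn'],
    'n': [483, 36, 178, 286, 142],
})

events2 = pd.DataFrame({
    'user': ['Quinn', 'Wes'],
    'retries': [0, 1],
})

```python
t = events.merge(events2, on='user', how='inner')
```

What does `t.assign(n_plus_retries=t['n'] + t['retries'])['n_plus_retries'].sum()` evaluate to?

merge on 'user' (how='inner') → 5 rows:
    user    n  retries
0  Quinn  483        0
1  Quinn   36        0
2  Quinn  178        0
3    Wes  286        1
4  Quinn  142        0
add column n_plus_retries = t['n'] + t['retries']:
    user    n  retries  n_plus_retries
0  Quinn  483        0             483
1  Quinn   36        0              36
2  Quinn  178        0             178
3    Wes  286        1             287
4  Quinn  142        0             142

1126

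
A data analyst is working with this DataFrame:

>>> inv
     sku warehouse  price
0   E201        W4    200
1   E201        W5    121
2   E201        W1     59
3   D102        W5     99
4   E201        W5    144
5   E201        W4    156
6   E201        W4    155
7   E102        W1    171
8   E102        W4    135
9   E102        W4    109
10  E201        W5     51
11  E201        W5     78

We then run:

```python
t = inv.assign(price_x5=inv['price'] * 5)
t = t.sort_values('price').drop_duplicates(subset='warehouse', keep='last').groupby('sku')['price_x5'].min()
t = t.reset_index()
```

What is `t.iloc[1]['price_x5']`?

add column price_x5 = inv['price'] * 5:
     sku warehouse  price  price_x5
0   E201        W4    200      1000
1   E201        W5    121       605
2   E201        W1     59       295
3   D102        W5     99       495
4   E201        W5    144       720
5   E201        W4    156       780
6   E201        W4    155       775
7   E102        W1    171       855
8   E102        W4    135       675
9   E102        W4    109       545
10  E201        W5     51       255
11  E201        W5     78       390
sort by price:
     sku warehouse  price  price_x5
10  E201        W5     51       255
2   E201        W1     59       295
11  E201        W5     78       390
3   D102        W5     99       495
9   E102        W4    109       545
1   E201        W5    121       605
8   E102        W4    135       675
4   E201        W5    144       720
6   E201        W4    155       775
5   E201        W4    156       780
7   E102        W1    171       855
0   E201        W4    200      1000
drop duplicate warehouse (keep=last):
    sku warehouse  price  price_x5
4  E201        W5    144       720
7  E102        W1    171       855
0  E201        W4    200      1000
group by sku, min of price_x5:
sku
E102    855
E201    720
Name: price_x5, dtype: int64
reset_index():
    sku  price_x5
0  E102       855
1  E201       720

720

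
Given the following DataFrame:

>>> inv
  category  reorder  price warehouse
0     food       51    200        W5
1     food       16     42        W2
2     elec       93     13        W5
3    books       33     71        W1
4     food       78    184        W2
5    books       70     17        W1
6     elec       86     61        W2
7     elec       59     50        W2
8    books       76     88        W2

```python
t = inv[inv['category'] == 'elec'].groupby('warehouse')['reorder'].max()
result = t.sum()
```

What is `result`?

179

filter rows where category == 'elec':
  category  reorder  price warehouse
2     elec       93     13        W5
6     elec       86     61        W2
7     elec       59     50        W2
group by warehouse, max of reorder:
warehouse
W2    86
W5    93
Name: reorder, dtype: int64
So sum() = 179.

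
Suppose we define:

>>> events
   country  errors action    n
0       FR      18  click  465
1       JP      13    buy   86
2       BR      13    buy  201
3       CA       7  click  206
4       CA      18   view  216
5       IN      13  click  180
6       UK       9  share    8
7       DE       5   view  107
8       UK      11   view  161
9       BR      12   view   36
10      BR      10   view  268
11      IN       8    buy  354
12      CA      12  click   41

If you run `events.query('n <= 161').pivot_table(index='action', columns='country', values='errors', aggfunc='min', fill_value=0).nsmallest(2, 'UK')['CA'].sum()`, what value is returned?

12

filter rows where n <= 161:
   country  errors action    n
1       JP      13    buy   86
6       UK       9  share    8
7       DE       5   view  107
8       UK      11   view  161
9       BR      12   view   36
12      CA      12  click   41
pivot: rows=action, cols=country, min(errors):
country  BR  CA  DE  JP  UK
action                     
buy       0   0   0  13   0
click     0  12   0   0   0
share     0   0   0   0   9
view     12   0   5   0  11
take 2 rows with smallest UK:
country  BR  CA  DE  JP  UK
action                     
buy       0   0   0  13   0
click     0  12   0   0   0
Then the sum of column 'CA': 12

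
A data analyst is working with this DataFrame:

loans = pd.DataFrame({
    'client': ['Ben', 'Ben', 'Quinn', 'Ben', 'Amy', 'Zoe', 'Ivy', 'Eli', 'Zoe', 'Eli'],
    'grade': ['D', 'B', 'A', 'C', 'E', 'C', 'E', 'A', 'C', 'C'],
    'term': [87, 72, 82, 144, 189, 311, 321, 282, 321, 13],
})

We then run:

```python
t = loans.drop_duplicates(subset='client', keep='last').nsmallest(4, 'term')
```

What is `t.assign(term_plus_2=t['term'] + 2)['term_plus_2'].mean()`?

109.0

drop duplicate client (keep=last):
  client grade  term
2  Quinn     A    82
3    Ben     C   144
4    Amy     E   189
6    Ivy     E   321
8    Zoe     C   321
9    Eli     C    13
take 4 rows with smallest term:
  client grade  term
9    Eli     C    13
2  Quinn     A    82
3    Ben     C   144
4    Amy     E   189
add column term_plus_2 = t['term'] + 2:
  client grade  term  term_plus_2
9    Eli     C    13           15
2  Quinn     A    82           84
3    Ben     C   144          146
4    Amy     E   189          191
Hence 109.0.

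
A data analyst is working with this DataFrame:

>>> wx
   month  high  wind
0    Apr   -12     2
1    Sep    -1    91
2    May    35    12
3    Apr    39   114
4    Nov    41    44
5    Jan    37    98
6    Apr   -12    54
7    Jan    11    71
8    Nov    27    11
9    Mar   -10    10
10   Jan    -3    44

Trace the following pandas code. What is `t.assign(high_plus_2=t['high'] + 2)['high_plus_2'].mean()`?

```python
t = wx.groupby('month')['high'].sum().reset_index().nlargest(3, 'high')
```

51.3333333333

group by month, sum of high:
month
Apr    15
Jan    45
Mar   -10
May    35
Nov    68
Sep    -1
Name: high, dtype: int64
reset_index():
  month  high
0   Apr    15
1   Jan    45
2   Mar   -10
3   May    35
4   Nov    68
5   Sep    -1
take 3 rows with largest high:
  month  high
4   Nov    68
1   Jan    45
3   May    35
add column high_plus_2 = t['high'] + 2:
  month  high  high_plus_2
4   Nov    68           70
1   Jan    45           47
3   May    35           37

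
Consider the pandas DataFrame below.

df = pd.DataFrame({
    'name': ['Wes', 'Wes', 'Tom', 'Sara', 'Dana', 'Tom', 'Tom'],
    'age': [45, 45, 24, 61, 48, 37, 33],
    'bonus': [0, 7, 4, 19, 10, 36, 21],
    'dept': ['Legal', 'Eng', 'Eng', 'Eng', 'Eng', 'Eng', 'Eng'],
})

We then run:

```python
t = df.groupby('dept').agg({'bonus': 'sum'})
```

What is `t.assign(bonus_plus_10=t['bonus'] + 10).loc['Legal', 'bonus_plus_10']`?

group by dept, sum of bonus:
       bonus
dept        
Eng       97
Legal      0
add column bonus_plus_10 = t['bonus'] + 10:
       bonus  bonus_plus_10
dept                       
Eng       97            107
Legal      0             10
value at row 'Legal', column 'bonus_plus_10' → 10

10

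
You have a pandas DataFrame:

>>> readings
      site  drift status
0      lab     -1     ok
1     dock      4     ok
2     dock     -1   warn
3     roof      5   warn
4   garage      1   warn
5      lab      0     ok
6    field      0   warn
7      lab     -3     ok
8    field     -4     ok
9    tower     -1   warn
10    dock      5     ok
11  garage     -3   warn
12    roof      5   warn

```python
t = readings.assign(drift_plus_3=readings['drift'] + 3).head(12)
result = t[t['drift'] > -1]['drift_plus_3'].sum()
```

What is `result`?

33

add column drift_plus_3 = readings['drift'] + 3:
      site  drift status  drift_plus_3
0      lab     -1     ok             2
1     dock      4     ok             7
2     dock     -1   warn             2
3     roof      5   warn             8
4   garage      1   warn             4
5      lab      0     ok             3
6    field      0   warn             3
7      lab     -3     ok             0
8    field     -4     ok            -1
9    tower     -1   warn             2
10    dock      5     ok             8
11  garage     -3   warn             0
12    roof      5   warn             8
take first 12 rows:
      site  drift status  drift_plus_3
0      lab     -1     ok             2
1     dock      4     ok             7
2     dock     -1   warn             2
3     roof      5   warn             8
4   garage      1   warn             4
5      lab      0     ok             3
6    field      0   warn             3
7      lab     -3     ok             0
8    field     -4     ok            -1
9    tower     -1   warn             2
10    dock      5     ok             8
11  garage     -3   warn             0
filter rows where drift > -1:
      site  drift status  drift_plus_3
1     dock      4     ok             7
3     roof      5   warn             8
4   garage      1   warn             4
5      lab      0     ok             3
6    field      0   warn             3
10    dock      5     ok             8
sum of column 'drift_plus_3' → 33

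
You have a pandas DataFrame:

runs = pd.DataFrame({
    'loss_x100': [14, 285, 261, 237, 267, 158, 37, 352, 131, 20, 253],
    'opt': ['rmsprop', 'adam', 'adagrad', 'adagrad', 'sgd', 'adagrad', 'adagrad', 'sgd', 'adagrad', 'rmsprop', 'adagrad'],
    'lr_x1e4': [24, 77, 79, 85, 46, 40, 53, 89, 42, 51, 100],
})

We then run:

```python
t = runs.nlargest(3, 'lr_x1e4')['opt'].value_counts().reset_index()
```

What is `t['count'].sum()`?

take 3 rows with largest lr_x1e4:
    loss_x100      opt  lr_x1e4
10        253  adagrad      100
7         352      sgd       89
3         237  adagrad       85
value_counts of opt:
opt
adagrad    2
sgd        1
Name: count, dtype: int64
reset_index():
       opt  count
0  adagrad      2
1      sgd      1
Hence 3.

3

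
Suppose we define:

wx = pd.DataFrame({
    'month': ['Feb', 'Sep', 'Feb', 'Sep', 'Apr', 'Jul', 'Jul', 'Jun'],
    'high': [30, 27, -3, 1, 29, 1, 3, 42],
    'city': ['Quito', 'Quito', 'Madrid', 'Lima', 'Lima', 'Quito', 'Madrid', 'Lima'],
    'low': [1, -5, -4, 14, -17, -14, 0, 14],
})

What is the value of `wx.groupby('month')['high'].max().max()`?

group by month, max of high:
month
Apr    29
Feb    30
Jul     3
Jun    42
Sep    27
Name: high, dtype: int64
Taking the max of the resulting series gives 42.

42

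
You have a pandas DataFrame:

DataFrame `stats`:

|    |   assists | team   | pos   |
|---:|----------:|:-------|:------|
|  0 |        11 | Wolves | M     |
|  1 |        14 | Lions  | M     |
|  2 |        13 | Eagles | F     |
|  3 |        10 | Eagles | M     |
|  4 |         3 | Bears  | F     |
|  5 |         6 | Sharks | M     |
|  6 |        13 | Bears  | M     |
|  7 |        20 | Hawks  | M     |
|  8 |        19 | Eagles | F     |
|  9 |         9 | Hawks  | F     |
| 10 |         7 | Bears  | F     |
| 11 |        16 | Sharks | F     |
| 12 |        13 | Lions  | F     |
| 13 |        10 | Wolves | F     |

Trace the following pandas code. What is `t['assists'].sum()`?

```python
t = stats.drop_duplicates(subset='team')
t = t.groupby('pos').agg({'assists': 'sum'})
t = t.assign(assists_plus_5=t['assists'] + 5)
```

67

drop duplicate team (keep=first):
   assists    team pos
0       11  Wolves   M
1       14   Lions   M
2       13  Eagles   F
4        3   Bears   F
5        6  Sharks   M
7       20   Hawks   M
group by pos, sum of assists:
     assists
pos         
F         16
M         51
add column assists_plus_5 = t['assists'] + 5:
     assists  assists_plus_5
pos                         
F         16              21
M         51              56
Finally, sum of column 'assists' = 67.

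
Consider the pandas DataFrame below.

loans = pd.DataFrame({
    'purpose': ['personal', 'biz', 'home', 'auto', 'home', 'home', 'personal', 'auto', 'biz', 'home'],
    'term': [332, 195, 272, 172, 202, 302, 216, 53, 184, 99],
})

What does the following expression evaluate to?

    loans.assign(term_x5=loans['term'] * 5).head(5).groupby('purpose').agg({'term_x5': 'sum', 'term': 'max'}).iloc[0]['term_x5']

860

add column term_x5 = loans['term'] * 5:
    purpose  term  term_x5
0  personal   332     1660
1       biz   195      975
2      home   272     1360
3      auto   172      860
4      home   202     1010
5      home   302     1510
6  personal   216     1080
7      auto    53      265
8       biz   184      920
9      home    99      495
take first 5 rows:
    purpose  term  term_x5
0  personal   332     1660
1       biz   195      975
2      home   272     1360
3      auto   172      860
4      home   202     1010
group by purpose: sum(term_x5), max(term):
          term_x5  term
purpose                
auto          860   172
biz           975   195
home         2370   272
personal     1660   332
The value at position 0, column 'term_x5' is 860.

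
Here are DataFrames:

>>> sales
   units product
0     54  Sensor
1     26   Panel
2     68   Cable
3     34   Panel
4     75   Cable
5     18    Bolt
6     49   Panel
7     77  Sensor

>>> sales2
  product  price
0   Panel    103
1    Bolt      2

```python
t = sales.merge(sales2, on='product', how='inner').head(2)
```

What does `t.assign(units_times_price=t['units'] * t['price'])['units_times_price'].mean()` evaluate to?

merge on 'product' (how='inner') → 4 rows:
   units product  price
0     26   Panel    103
1     34   Panel    103
2     18    Bolt      2
3     49   Panel    103
take first 2 rows:
   units product  price
0     26   Panel    103
1     34   Panel    103
add column units_times_price = t['units'] * t['price']:
   units product  price  units_times_price
0     26   Panel    103               2678
1     34   Panel    103               3502
Reading off the mean of column 'units_times_price', we get 3090.0.

3090.0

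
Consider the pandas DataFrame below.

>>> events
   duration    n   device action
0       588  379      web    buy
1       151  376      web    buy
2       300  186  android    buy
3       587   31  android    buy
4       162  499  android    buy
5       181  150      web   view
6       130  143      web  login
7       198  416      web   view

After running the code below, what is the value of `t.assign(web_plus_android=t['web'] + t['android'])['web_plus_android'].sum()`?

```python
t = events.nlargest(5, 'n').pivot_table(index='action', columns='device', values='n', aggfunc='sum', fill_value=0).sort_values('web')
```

take 5 rows with largest n:
   duration    n   device action
4       162  499  android    buy
7       198  416      web   view
0       588  379      web    buy
1       151  376      web    buy
2       300  186  android    buy
pivot: rows=action, cols=device, sum(n):
device  android  web
action              
buy         685  755
view          0  416
sort by web:
device  android  web
action              
view          0  416
buy         685  755
add column web_plus_android = t['web'] + t['android']:
device  android  web  web_plus_android
action                                
view          0  416               416
buy         685  755              1440

1856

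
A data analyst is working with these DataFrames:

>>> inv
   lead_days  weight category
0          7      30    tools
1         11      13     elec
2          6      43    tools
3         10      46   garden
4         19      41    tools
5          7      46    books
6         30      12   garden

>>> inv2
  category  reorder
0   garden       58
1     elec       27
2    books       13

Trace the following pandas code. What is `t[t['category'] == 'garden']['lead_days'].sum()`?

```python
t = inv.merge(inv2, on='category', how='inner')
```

merge on 'category' (how='inner') → 4 rows:
   lead_days  weight category  reorder
0         11      13     elec       27
1         10      46   garden       58
2          7      46    books       13
3         30      12   garden       58
filter rows where category == 'garden':
   lead_days  weight category  reorder
1         10      46   garden       58
3         30      12   garden       58

40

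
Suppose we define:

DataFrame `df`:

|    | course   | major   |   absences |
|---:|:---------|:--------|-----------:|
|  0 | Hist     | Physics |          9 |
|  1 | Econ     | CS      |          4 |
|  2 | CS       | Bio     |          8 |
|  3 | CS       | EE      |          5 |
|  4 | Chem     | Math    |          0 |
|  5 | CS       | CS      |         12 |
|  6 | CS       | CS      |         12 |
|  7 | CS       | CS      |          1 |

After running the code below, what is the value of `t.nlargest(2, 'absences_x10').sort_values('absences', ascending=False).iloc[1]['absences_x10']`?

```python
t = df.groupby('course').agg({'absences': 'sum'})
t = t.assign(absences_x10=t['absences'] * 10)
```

group by course, sum of absences:
        absences
course          
CS            38
Chem           0
Econ           4
Hist           9
add column absences_x10 = t['absences'] * 10:
        absences  absences_x10
course                        
CS            38           380
Chem           0             0
Econ           4            40
Hist           9            90
take 2 rows with largest absences_x10:
        absences  absences_x10
course                        
CS            38           380
Hist           9            90
sort by absences descending:
        absences  absences_x10
course                        
CS            38           380
Hist           9            90
The value at position 1, column 'absences_x10' is 90.

90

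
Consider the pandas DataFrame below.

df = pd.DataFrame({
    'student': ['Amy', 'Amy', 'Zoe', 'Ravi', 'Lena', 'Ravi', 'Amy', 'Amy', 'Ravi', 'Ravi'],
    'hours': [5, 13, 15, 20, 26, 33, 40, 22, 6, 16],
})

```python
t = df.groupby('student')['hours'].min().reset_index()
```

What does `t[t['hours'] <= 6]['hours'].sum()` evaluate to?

11

group by student, min of hours:
student
Amy      5
Lena    26
Ravi     6
Zoe     15
Name: hours, dtype: int64
reset_index():
  student  hours
0     Amy      5
1    Lena     26
2    Ravi      6
3     Zoe     15
filter rows where hours <= 6:
  student  hours
0     Amy      5
2    Ravi      6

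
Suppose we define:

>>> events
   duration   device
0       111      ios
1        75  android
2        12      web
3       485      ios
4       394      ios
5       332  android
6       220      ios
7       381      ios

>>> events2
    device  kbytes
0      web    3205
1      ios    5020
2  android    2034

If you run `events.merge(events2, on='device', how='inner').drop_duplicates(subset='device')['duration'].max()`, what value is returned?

merge on 'device' (how='inner') → 8 rows:
   duration   device  kbytes
0       111      ios    5020
1        75  android    2034
2        12      web    3205
3       485      ios    5020
4       394      ios    5020
5       332  android    2034
6       220      ios    5020
7       381      ios    5020
drop duplicate device (keep=first):
   duration   device  kbytes
0       111      ios    5020
1        75  android    2034
2        12      web    3205

111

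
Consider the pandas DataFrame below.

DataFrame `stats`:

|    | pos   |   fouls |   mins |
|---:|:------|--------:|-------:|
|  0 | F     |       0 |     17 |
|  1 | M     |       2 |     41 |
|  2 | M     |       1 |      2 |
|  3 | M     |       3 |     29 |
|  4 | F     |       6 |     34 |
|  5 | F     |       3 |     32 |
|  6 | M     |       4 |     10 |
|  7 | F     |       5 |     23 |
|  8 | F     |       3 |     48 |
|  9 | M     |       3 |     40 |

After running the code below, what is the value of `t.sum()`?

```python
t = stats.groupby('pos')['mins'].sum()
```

group by pos, sum of mins:
pos
F    154
M    122
Name: mins, dtype: int64
sum of the resulting series → 276

276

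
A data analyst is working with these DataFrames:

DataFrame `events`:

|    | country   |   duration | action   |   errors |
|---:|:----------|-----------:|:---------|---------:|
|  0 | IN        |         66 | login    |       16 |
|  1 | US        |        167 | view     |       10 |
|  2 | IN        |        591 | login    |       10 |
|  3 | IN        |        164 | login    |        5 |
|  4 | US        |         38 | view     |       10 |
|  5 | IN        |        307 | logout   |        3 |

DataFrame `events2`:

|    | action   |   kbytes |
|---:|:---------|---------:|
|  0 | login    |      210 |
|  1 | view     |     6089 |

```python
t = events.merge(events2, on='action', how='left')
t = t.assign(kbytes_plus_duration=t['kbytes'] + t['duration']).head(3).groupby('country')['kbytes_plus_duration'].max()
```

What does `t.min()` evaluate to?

merge on 'action' (how='left') → 6 rows:
  country  duration  action  errors  kbytes
0      IN        66   login      16   210.0
1      US       167    view      10  6089.0
2      IN       591   login      10   210.0
3      IN       164   login       5   210.0
4      US        38    view      10  6089.0
5      IN       307  logout       3     NaN
add column kbytes_plus_duration = t['kbytes'] + t['duration']:
  country  duration  action  errors  kbytes  kbytes_plus_duration
0      IN        66   login      16   210.0                 276.0
1      US       167    view      10  6089.0                6256.0
2      IN       591   login      10   210.0                 801.0
3      IN       164   login       5   210.0                 374.0
4      US        38    view      10  6089.0                6127.0
5      IN       307  logout       3     NaN                   NaN
take first 3 rows:
  country  duration action  errors  kbytes  kbytes_plus_duration
0      IN        66  login      16   210.0                 276.0
1      US       167   view      10  6089.0                6256.0
2      IN       591  login      10   210.0                 801.0
group by country, max of kbytes_plus_duration:
country
IN     801.0
US    6256.0
Name: kbytes_plus_duration, dtype: float64
So min() = 801.0.

801.0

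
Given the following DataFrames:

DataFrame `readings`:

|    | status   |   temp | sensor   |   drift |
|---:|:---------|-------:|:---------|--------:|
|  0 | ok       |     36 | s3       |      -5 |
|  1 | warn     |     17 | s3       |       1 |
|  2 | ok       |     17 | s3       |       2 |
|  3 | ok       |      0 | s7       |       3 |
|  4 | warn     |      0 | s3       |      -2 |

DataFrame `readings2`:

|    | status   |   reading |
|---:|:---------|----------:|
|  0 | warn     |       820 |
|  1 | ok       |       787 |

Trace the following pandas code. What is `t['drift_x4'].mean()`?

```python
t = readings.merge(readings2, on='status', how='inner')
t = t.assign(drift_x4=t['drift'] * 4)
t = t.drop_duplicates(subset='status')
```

merge on 'status' (how='inner') → 5 rows:
  status  temp sensor  drift  reading
0     ok    36     s3     -5      787
1   warn    17     s3      1      820
2     ok    17     s3      2      787
3     ok     0     s7      3      787
4   warn     0     s3     -2      820
add column drift_x4 = t['drift'] * 4:
  status  temp sensor  drift  reading  drift_x4
0     ok    36     s3     -5      787       -20
1   warn    17     s3      1      820         4
2     ok    17     s3      2      787         8
3     ok     0     s7      3      787        12
4   warn     0     s3     -2      820        -8
drop duplicate status (keep=first):
  status  temp sensor  drift  reading  drift_x4
0     ok    36     s3     -5      787       -20
1   warn    17     s3      1      820         4
So mean() = -8.0.

-8.0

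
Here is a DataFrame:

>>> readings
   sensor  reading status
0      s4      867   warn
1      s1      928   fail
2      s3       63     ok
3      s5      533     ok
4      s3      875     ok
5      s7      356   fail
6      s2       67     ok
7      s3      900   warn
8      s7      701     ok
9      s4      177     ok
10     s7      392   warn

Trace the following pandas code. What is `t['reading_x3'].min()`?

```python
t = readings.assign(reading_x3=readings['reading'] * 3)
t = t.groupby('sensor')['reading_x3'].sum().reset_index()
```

add column reading_x3 = readings['reading'] * 3:
   sensor  reading status  reading_x3
0      s4      867   warn        2601
1      s1      928   fail        2784
2      s3       63     ok         189
3      s5      533     ok        1599
4      s3      875     ok        2625
5      s7      356   fail        1068
6      s2       67     ok         201
7      s3      900   warn        2700
8      s7      701     ok        2103
9      s4      177     ok         531
10     s7      392   warn        1176
group by sensor, sum of reading_x3:
sensor
s1    2784
s2     201
s3    5514
s4    3132
s5    1599
s7    4347
Name: reading_x3, dtype: int64
reset_index():
  sensor  reading_x3
0     s1        2784
1     s2         201
2     s3        5514
3     s4        3132
4     s5        1599
5     s7        4347
Then the min of column 'reading_x3': 201

201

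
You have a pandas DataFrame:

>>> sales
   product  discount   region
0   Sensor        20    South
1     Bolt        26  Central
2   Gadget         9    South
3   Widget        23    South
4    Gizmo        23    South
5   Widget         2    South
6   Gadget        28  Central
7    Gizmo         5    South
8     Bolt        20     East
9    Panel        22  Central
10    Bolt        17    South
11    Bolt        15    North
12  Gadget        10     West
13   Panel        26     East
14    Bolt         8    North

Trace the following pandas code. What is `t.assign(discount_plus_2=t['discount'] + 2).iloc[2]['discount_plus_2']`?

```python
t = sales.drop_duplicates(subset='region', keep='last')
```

drop duplicate region (keep=last):
   product  discount   region
9    Panel        22  Central
10    Bolt        17    South
12  Gadget        10     West
13   Panel        26     East
14    Bolt         8    North
add column discount_plus_2 = t['discount'] + 2:
   product  discount   region  discount_plus_2
9    Panel        22  Central               24
10    Bolt        17    South               19
12  Gadget        10     West               12
13   Panel        26     East               28
14    Bolt         8    North               10
Finally, value at position 2, column 'discount_plus_2' = 12.

12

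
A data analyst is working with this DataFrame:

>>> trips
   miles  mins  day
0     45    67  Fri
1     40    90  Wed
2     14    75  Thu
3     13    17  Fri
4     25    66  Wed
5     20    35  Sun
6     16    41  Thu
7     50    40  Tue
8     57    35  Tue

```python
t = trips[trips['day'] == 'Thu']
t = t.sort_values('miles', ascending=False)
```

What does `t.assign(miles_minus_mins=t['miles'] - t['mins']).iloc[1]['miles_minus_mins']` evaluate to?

filter rows where day == 'Thu':
   miles  mins  day
2     14    75  Thu
6     16    41  Thu
sort by miles descending:
   miles  mins  day
6     16    41  Thu
2     14    75  Thu
add column miles_minus_mins = t['miles'] - t['mins']:
   miles  mins  day  miles_minus_mins
6     16    41  Thu               -25
2     14    75  Thu               -61
Reading off the value at position 1, column 'miles_minus_mins', we get -61.

-61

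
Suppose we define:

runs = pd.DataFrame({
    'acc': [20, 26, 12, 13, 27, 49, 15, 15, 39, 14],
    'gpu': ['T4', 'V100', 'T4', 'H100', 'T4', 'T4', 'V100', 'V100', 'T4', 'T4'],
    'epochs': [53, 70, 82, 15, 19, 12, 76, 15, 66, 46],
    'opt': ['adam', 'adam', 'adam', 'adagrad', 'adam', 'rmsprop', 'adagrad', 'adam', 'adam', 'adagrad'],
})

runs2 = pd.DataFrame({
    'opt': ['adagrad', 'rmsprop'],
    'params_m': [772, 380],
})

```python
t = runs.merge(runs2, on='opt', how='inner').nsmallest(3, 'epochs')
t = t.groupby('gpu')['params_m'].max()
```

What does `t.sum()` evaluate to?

merge on 'opt' (how='inner') → 4 rows:
   acc   gpu  epochs      opt  params_m
0   13  H100      15  adagrad       772
1   49    T4      12  rmsprop       380
2   15  V100      76  adagrad       772
3   14    T4      46  adagrad       772
take 3 rows with smallest epochs:
   acc   gpu  epochs      opt  params_m
1   49    T4      12  rmsprop       380
0   13  H100      15  adagrad       772
3   14    T4      46  adagrad       772
group by gpu, max of params_m:
gpu
H100    772
T4      772
Name: params_m, dtype: int64
sum of the resulting series → 1544

1544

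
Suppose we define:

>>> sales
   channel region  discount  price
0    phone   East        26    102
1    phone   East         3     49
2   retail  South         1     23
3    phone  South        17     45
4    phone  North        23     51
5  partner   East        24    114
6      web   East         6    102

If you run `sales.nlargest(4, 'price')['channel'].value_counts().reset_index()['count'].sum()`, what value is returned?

take 4 rows with largest price:
   channel region  discount  price
5  partner   East        24    114
0    phone   East        26    102
6      web   East         6    102
4    phone  North        23     51
value_counts of channel:
channel
phone      2
partner    1
web        1
Name: count, dtype: int64
reset_index():
   channel  count
0    phone      2
1  partner      1
2      web      1
Taking the sum of column 'count' gives 4.

4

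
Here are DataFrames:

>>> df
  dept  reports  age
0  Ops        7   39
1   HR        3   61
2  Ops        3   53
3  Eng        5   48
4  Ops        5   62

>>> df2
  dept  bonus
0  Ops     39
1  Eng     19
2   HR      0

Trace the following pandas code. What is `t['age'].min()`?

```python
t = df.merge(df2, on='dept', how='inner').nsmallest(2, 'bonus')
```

48

merge on 'dept' (how='inner') → 5 rows:
  dept  reports  age  bonus
0  Ops        7   39     39
1   HR        3   61      0
2  Ops        3   53     39
3  Eng        5   48     19
4  Ops        5   62     39
take 2 rows with smallest bonus:
  dept  reports  age  bonus
1   HR        3   61      0
3  Eng        5   48     19
Hence 48.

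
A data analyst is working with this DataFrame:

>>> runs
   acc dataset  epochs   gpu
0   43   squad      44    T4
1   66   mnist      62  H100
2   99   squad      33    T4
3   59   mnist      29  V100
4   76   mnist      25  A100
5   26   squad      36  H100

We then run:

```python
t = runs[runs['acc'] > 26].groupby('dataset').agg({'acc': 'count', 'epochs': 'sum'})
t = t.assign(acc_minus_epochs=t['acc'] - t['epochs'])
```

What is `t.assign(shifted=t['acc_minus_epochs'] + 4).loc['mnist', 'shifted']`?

filter rows where acc > 26:
   acc dataset  epochs   gpu
0   43   squad      44    T4
1   66   mnist      62  H100
2   99   squad      33    T4
3   59   mnist      29  V100
4   76   mnist      25  A100
group by dataset: count(acc), sum(epochs):
         acc  epochs
dataset             
mnist      3     116
squad      2      77
add column acc_minus_epochs = t['acc'] - t['epochs']:
         acc  epochs  acc_minus_epochs
dataset                               
mnist      3     116              -113
squad      2      77               -75
add column shifted = t['acc_minus_epochs'] + 4:
         acc  epochs  acc_minus_epochs  shifted
dataset                                        
mnist      3     116              -113     -109
squad      2      77               -75      -71
So loc['mnist', 'shifted'] = -109.

-109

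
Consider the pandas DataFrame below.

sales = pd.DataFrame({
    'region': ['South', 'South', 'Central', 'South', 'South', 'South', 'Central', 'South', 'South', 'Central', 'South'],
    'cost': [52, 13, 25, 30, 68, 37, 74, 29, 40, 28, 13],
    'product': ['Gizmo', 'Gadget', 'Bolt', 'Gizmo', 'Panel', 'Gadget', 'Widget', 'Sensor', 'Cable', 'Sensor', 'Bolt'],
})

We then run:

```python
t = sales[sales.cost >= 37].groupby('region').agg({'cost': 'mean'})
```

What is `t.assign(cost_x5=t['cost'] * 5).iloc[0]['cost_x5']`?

370.0

filter rows where cost >= 37:
    region  cost product
0    South    52   Gizmo
4    South    68   Panel
5    South    37  Gadget
6  Central    74  Widget
8    South    40   Cable
group by region, mean of cost:
          cost
region        
Central  74.00
South    49.25
add column cost_x5 = t['cost'] * 5:
          cost  cost_x5
region                 
Central  74.00   370.00
South    49.25   246.25
Hence 370.0.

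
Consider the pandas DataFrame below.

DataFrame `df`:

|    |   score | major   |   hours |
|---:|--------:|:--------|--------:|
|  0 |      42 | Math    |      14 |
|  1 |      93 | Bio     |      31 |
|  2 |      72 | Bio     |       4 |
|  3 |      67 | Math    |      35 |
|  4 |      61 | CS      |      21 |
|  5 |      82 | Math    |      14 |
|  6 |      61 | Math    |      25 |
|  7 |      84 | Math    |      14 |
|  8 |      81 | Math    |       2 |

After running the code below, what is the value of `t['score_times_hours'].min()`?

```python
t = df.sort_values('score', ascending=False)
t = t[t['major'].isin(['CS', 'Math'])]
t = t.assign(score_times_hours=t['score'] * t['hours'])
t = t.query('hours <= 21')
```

162

sort by score descending:
   score major  hours
1     93   Bio     31
7     84  Math     14
5     82  Math     14
8     81  Math      2
2     72   Bio      4
3     67  Math     35
4     61    CS     21
6     61  Math     25
0     42  Math     14
filter rows where major in ['CS', 'Math']:
   score major  hours
7     84  Math     14
5     82  Math     14
8     81  Math      2
3     67  Math     35
4     61    CS     21
6     61  Math     25
0     42  Math     14
add column score_times_hours = t['score'] * t['hours']:
   score major  hours  score_times_hours
7     84  Math     14               1176
5     82  Math     14               1148
8     81  Math      2                162
3     67  Math     35               2345
4     61    CS     21               1281
6     61  Math     25               1525
0     42  Math     14                588
filter rows where hours <= 21:
   score major  hours  score_times_hours
7     84  Math     14               1176
5     82  Math     14               1148
8     81  Math      2                162
4     61    CS     21               1281
0     42  Math     14                588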